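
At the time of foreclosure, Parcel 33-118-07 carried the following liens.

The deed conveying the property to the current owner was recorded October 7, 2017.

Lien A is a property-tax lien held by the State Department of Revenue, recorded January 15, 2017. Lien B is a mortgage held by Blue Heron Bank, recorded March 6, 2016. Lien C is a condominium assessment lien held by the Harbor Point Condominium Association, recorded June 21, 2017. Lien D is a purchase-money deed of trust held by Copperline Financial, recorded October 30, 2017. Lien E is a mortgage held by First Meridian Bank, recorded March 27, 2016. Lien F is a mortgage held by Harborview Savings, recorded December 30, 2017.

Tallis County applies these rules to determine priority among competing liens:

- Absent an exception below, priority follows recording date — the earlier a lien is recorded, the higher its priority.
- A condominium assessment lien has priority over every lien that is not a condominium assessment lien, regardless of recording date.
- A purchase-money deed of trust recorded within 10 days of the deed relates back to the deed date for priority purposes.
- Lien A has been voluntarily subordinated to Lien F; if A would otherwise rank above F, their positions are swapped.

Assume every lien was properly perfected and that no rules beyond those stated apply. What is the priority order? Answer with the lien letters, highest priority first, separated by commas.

Effective dates after the stated exceptions: D missed the 10-day window (23 days after the deed), so its recording date stands.
C is a condominium assessment lien and takes priority over every other lien.
Remaining liens by effective date: B (March 6, 2016), E (March 27, 2016), A (January 15, 2017), D (October 30, 2017), F (December 30, 2017).
The subordination applies — A was senior to F — so A and F swap.

C, B, E, F, D, A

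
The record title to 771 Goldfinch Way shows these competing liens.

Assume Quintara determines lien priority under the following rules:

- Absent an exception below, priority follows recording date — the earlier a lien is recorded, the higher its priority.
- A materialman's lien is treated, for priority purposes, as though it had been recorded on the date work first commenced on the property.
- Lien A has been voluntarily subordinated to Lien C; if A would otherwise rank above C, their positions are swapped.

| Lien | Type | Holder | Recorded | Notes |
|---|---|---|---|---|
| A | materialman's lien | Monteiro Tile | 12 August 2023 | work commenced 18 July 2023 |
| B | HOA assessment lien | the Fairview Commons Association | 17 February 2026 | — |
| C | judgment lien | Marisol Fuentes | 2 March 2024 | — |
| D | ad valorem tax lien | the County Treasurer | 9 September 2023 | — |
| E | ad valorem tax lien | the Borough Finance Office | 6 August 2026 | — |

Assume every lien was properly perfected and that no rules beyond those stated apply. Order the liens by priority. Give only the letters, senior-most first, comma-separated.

First, effective dates: A's effective date is 18 July 2023, when work began.
Sorted by effective date: A (18 July 2023), D (9 September 2023), C (2 March 2024), B (17 February 2026), E (6 August 2026).
The subordination applies — A was senior to C — so A and C swap.

C, D, A, B, E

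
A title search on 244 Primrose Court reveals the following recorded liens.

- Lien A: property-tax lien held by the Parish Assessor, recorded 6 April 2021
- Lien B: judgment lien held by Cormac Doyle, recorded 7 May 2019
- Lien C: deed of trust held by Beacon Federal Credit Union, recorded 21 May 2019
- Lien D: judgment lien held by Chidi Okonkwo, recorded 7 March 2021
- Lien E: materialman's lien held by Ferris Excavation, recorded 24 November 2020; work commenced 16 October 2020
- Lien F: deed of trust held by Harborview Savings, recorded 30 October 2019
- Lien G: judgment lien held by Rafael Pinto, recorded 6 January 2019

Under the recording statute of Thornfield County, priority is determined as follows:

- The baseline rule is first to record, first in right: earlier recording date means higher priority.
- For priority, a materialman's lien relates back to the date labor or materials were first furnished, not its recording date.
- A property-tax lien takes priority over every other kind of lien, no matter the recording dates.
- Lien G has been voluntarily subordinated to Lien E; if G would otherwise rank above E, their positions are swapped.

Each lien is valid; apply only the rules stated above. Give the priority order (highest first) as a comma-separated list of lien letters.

Effective dates: E is treated as recorded 16 October 2020, the work-commencement date.
A is a property-tax lien and takes priority over every other lien.
Among the remaining liens, by effective date: G (6 January 2019), B (7 May 2019), C (21 May 2019), F (30 October 2019), E (16 October 2020), D (7 March 2021).
G would otherwise be senior to E, so under the subordination agreement G and E exchange positions.

A, E, B, C, F, G, D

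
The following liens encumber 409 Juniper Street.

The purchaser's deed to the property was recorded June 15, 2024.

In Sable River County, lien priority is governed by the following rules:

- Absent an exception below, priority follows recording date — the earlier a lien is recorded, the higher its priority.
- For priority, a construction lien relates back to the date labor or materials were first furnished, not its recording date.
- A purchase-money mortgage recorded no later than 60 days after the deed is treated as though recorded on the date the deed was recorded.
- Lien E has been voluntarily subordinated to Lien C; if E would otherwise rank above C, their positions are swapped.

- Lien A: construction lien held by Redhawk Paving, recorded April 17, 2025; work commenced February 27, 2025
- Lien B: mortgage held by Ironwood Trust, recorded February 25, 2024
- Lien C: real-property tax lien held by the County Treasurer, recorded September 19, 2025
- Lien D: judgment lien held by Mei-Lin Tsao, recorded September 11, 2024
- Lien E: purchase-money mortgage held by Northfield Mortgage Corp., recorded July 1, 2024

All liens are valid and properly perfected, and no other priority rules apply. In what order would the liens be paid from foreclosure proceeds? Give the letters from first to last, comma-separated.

Adjusting effective dates: A is treated as recorded February 27, 2025, the work-commencement date; E's effective date is the deed date, June 15, 2024.
By effective date: B (February 25, 2024), E (June 15, 2024), D (September 11, 2024), A (February 27, 2025), C (September 19, 2025).
E would otherwise be senior to C, so under the subordination agreement E and C exchange positions.

B, C, D, A, E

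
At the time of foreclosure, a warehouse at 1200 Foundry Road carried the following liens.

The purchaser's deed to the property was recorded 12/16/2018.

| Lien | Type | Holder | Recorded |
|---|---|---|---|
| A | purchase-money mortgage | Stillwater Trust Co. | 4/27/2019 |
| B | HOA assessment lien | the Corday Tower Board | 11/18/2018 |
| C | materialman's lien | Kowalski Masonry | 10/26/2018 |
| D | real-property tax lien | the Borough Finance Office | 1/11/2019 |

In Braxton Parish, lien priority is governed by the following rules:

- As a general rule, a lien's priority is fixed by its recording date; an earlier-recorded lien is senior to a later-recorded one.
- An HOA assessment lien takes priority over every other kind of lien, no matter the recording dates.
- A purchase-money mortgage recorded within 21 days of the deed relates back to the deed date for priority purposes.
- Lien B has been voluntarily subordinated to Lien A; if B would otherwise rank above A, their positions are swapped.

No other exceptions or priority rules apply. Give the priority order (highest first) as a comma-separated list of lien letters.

A, C, D, B

Effective dates after the stated exceptions: A was recorded 132 days after the deed, outside the 21-day window, so it keeps its recording date.
B, as an HOA assessment lien, has superpriority and ranks first.
The other liens, earliest effective date first: C (10/26/2018), D (1/11/2019), A (4/27/2019).
B is senior to A before the subordination, so the two trade places.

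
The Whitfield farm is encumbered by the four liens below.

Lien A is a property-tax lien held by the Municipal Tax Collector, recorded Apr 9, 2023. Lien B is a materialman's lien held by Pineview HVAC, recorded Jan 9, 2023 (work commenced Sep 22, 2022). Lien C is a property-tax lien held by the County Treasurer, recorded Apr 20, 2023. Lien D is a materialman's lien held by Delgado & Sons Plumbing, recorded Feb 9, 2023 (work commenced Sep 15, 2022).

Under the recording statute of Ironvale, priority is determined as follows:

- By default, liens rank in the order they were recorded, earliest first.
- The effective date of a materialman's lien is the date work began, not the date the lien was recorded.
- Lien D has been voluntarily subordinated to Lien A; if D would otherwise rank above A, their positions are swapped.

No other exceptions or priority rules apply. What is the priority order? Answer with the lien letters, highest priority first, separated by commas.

A, B, D, C

Effective dates after the stated exceptions: B relates back to Sep 22, 2022 (work commenced); D's effective date is Sep 15, 2022, when work began.
By effective date: D (Sep 15, 2022), B (Sep 22, 2022), A (Apr 9, 2023), C (Apr 20, 2023).
Because D would otherwise rank above A, the subordination swaps them.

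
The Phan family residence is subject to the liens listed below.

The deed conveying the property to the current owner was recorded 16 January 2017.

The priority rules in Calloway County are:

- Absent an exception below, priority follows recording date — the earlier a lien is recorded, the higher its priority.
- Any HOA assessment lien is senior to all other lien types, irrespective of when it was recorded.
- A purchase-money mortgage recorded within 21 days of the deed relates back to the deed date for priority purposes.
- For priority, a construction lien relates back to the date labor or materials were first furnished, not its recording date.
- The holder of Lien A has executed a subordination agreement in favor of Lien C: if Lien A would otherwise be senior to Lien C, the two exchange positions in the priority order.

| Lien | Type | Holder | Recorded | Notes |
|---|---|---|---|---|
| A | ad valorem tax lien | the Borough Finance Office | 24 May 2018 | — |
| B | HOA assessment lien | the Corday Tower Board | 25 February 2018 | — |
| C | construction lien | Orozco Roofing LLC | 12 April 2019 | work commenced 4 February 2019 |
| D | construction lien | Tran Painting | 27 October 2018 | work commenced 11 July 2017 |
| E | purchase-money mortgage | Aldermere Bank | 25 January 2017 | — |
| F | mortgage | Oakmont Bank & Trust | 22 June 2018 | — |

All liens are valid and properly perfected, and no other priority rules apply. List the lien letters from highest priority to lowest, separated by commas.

B, E, D, C, F, A

Effective dates after the stated exceptions: C's effective date is 4 February 2019, when work began; D relates back to 11 July 2017 (work commenced); E's effective date is the deed date, 16 January 2017.
B is an HOA assessment lien, so it outranks all other liens regardless of date.
The other liens, earliest effective date first: E (16 January 2017), D (11 July 2017), A (24 May 2018), F (22 June 2018), C (4 February 2019).
The subordination applies — A was senior to C — so A and C swap.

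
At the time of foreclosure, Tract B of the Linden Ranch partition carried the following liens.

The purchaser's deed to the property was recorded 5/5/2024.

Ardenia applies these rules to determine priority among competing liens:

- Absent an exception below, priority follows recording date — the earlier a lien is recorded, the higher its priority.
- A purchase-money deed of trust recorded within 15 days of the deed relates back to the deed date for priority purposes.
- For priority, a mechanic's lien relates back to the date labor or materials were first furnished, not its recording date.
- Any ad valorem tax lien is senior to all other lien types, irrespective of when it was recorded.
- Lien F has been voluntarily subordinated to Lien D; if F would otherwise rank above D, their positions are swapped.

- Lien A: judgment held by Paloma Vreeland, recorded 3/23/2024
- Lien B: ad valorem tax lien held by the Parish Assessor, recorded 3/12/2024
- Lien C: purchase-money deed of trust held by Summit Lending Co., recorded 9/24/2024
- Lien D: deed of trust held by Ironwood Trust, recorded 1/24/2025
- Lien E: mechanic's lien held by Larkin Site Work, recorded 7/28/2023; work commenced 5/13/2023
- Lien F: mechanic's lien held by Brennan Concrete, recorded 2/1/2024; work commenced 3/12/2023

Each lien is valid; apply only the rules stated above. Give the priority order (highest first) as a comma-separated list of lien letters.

Effective dates: C was recorded 142 days after the deed — beyond 15 days — so no relation-back applies; E is treated as recorded 5/13/2023, the work-commencement date; F is treated as recorded 3/12/2023, the work-commencement date.
As an ad valorem tax lien, B is senior to every other lien.
Ordering the rest by effective date: F (3/12/2023), E (5/13/2023), A (3/23/2024), C (9/24/2024), D (1/24/2025).
F would otherwise be senior to D, so under the subordination agreement F and D exchange positions.

B, D, E, A, C, F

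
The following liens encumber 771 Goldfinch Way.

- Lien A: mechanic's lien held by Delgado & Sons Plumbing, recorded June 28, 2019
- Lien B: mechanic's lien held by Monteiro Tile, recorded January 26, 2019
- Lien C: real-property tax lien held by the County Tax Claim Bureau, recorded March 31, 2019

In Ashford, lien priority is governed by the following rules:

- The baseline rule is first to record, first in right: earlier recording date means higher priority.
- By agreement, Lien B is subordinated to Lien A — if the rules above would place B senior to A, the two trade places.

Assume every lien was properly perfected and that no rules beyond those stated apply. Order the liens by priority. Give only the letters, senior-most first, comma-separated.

By effective date: B (January 26, 2019), C (March 31, 2019), A (June 28, 2019).
Because B would otherwise rank above A, the subordination swaps them.

A, C, B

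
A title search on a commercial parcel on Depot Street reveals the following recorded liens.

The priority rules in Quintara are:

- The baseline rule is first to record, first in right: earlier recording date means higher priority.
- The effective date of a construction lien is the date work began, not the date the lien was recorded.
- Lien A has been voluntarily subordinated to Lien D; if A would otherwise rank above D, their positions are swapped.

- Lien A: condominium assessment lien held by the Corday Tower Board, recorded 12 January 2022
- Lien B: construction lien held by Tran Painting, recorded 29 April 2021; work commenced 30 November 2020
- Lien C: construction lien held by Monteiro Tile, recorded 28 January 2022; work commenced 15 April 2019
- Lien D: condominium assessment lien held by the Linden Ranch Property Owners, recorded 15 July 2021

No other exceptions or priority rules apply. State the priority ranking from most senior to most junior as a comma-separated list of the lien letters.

C, B, D, A

Effective dates: B is treated as recorded 30 November 2020, the work-commencement date; C is treated as recorded 15 April 2019, the work-commencement date.
Ordering by effective date: C (15 April 2019), B (30 November 2020), D (15 July 2021), A (12 January 2022).
Since A is not senior to D, the subordination leaves the order unchanged.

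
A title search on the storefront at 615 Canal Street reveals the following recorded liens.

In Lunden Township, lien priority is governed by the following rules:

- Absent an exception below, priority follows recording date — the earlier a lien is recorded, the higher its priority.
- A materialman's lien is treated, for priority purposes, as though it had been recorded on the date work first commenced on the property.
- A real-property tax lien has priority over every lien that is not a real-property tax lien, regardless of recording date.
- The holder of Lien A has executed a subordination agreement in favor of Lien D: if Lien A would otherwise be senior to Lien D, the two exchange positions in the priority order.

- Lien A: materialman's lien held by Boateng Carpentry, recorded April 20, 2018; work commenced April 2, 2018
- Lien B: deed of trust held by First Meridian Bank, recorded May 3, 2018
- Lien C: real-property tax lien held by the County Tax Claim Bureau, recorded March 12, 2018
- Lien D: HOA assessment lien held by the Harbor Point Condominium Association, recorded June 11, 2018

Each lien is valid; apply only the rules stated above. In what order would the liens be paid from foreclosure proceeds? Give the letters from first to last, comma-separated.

Adjusting effective dates: A's effective date is April 2, 2018, when work began.
C is a real-property tax lien, so it outranks all other liens regardless of date.
The other liens, earliest effective date first: A (April 2, 2018), B (May 3, 2018), D (June 11, 2018).
A is senior to D before the subordination, so the two trade places.

C, D, B, A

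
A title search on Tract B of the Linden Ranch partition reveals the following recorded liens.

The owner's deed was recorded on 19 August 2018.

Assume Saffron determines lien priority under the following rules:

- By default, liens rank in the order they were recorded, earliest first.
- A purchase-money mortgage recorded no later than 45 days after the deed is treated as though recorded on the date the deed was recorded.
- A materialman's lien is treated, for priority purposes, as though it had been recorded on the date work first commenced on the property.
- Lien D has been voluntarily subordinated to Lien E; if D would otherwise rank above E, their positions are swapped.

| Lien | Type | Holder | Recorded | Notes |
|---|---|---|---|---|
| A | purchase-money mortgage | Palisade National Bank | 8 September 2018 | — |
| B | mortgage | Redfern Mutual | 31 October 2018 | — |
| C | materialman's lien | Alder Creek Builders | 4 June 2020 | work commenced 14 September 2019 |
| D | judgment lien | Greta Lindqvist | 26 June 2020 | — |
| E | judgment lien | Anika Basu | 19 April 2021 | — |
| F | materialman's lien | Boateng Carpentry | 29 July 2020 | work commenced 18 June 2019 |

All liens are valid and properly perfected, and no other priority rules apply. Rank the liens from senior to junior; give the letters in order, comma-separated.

First, effective dates: A relates back to the deed date 19 August 2018; C's effective date is 14 September 2019, when work began; F's effective date is 18 June 2019, when work began.
Sorted by effective date: A (19 August 2018), B (31 October 2018), F (18 June 2019), C (14 September 2019), D (26 June 2020), E (19 April 2021).
The subordination applies — D was senior to E — so D and E swap.

A, B, F, C, E, D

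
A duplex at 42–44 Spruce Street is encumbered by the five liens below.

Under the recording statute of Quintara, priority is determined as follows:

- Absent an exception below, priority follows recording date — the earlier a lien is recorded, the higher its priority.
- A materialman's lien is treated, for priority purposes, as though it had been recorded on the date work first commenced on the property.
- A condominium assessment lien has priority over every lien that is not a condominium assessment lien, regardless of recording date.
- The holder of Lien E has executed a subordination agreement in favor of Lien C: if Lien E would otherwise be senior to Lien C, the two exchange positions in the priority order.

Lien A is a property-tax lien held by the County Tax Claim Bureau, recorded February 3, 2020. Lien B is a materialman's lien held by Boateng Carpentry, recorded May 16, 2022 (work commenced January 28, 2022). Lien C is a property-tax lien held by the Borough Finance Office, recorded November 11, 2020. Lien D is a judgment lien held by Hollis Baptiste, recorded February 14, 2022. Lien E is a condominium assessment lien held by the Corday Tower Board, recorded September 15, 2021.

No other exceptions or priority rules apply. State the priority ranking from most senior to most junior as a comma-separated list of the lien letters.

C, A, E, B, D

Adjusting effective dates: B relates back to January 28, 2022 (work commenced).
As a condominium assessment lien, E is senior to every other lien.
Ordering the rest by effective date: A (February 3, 2020), C (November 11, 2020), B (January 28, 2022), D (February 14, 2022).
Because E would otherwise rank above C, the subordination swaps them.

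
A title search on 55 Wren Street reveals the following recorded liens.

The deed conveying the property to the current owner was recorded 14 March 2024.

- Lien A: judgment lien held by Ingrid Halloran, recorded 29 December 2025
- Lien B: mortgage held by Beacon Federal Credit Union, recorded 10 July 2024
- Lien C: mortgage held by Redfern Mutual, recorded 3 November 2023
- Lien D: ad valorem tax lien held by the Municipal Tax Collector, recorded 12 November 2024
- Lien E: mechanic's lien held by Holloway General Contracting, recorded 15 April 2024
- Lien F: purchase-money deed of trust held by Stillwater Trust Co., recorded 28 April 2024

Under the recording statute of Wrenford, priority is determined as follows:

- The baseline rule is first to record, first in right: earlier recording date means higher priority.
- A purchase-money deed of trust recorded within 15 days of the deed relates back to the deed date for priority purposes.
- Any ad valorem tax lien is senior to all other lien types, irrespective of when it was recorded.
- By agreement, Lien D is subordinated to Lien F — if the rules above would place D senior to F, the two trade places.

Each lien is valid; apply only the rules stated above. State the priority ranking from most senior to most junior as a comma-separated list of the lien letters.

F, C, E, D, B, A

Adjusting effective dates: F was recorded 45 days after the deed, outside the 15-day window, so it keeps its recording date.
As an ad valorem tax lien, D is senior to every other lien.
Remaining liens by effective date: C (3 November 2023), E (15 April 2024), F (28 April 2024), B (10 July 2024), A (29 December 2025).
Because D would otherwise rank above F, the subordination swaps them.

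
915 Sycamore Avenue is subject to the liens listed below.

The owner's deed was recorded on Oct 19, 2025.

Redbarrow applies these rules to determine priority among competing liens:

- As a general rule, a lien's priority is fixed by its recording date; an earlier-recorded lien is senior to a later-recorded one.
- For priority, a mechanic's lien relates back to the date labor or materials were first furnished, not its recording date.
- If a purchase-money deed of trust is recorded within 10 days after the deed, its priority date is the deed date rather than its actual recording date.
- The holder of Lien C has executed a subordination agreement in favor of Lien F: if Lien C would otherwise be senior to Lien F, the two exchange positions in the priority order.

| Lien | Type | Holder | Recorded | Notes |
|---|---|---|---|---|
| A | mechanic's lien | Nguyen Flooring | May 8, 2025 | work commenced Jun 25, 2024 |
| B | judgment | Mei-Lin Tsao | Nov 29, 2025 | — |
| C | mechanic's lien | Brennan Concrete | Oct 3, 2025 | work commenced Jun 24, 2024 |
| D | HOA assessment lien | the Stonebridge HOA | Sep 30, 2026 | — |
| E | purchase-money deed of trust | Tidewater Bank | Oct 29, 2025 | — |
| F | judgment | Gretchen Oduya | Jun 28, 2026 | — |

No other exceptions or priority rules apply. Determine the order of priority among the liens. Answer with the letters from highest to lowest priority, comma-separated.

F, A, E, B, C, D

Effective dates: A is treated as recorded Jun 25, 2024, the work-commencement date; C's effective date is Jun 24, 2024, when work began; E's effective date is the deed date, Oct 19, 2025.
Ordering by effective date: C (Jun 24, 2024), A (Jun 25, 2024), E (Oct 19, 2025), B (Nov 29, 2025), F (Jun 28, 2026), D (Sep 30, 2026).
C is senior to F before the subordination, so the two trade places.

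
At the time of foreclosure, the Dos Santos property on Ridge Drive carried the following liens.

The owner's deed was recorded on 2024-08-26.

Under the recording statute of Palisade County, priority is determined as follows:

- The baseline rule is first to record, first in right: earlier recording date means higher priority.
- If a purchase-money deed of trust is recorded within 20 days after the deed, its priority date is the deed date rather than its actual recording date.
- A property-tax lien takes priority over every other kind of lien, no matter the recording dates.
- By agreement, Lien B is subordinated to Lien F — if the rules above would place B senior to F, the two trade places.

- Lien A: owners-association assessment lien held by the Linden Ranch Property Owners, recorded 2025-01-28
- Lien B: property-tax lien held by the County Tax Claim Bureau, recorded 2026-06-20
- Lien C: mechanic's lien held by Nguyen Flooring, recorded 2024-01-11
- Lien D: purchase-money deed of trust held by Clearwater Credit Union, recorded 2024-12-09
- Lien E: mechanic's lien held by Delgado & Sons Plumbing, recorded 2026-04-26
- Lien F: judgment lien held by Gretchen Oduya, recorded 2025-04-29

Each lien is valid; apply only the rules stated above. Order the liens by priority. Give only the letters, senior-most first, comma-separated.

Effective dates after the stated exceptions: D was recorded 105 days after the deed, outside the 20-day window, so it keeps its recording date.
B, as a property-tax lien, has superpriority and ranks first.
Ordering the rest by effective date: C (2024-01-11), D (2024-12-09), A (2025-01-28), F (2025-04-29), E (2026-04-26).
B would otherwise be senior to F, so under the subordination agreement B and F exchange positions.

F, C, D, A, B, E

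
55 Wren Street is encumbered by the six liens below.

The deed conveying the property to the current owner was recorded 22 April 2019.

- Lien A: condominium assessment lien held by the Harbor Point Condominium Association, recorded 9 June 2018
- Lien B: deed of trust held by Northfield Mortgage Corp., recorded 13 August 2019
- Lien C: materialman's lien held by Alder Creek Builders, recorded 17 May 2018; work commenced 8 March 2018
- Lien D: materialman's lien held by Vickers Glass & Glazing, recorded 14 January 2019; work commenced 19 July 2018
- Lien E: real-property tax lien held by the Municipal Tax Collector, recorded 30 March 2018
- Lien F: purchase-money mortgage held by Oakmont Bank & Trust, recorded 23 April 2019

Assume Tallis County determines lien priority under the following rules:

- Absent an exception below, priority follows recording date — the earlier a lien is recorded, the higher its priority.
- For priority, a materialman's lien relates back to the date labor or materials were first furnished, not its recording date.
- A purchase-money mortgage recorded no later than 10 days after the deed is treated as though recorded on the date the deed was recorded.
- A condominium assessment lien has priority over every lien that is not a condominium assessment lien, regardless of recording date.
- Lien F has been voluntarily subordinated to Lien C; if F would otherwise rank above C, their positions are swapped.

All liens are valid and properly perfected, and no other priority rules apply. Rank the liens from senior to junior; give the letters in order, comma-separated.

A, C, E, D, F, B

Effective dates after the stated exceptions: C is treated as recorded 8 March 2018, the work-commencement date; D's effective date is 19 July 2018, when work began; F relates back to the deed date 22 April 2019.
As a condominium assessment lien, A is senior to every other lien.
Ordering the rest by effective date: C (8 March 2018), E (30 March 2018), D (19 July 2018), F (22 April 2019), B (13 August 2019).
F already ranks below C; the subordination has no effect.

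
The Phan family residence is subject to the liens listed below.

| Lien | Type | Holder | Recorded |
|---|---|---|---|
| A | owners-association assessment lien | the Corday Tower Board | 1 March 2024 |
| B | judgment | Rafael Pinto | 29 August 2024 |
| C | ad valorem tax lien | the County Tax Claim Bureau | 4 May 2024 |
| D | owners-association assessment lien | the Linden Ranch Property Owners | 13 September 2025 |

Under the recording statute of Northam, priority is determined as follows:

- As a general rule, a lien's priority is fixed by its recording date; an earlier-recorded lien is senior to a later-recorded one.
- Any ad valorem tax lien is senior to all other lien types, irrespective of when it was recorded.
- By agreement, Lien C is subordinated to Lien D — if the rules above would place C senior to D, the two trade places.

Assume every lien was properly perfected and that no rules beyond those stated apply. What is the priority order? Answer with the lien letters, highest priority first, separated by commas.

As an ad valorem tax lien, C is senior to every other lien.
Among the remaining liens, by effective date: A (1 March 2024), B (29 August 2024), D (13 September 2025).
C is senior to D before the subordination, so the two trade places.

D, A, B, C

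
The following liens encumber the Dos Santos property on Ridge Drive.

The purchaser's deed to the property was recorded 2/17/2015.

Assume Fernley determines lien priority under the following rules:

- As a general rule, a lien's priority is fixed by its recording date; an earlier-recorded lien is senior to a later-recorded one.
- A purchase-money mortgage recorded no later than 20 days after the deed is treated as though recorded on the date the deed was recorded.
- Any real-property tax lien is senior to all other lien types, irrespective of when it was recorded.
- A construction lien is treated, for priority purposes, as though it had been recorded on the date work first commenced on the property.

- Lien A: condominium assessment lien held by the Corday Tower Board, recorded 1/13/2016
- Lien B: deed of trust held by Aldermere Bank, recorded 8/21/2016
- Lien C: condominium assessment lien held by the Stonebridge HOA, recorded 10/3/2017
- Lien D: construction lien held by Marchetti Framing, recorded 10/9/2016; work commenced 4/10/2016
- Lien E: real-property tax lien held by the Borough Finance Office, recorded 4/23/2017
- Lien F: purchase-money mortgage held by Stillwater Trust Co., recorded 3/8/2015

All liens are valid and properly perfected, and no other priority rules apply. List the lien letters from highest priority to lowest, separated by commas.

Effective dates: D's effective date is 4/10/2016, when work began; F relates back to the deed date 2/17/2015.
As a real-property tax lien, E is senior to every other lien.
Among the remaining liens, by effective date: F (2/17/2015), A (1/13/2016), D (4/10/2016), B (8/21/2016), C (10/3/2017).

E, F, A, D, B, C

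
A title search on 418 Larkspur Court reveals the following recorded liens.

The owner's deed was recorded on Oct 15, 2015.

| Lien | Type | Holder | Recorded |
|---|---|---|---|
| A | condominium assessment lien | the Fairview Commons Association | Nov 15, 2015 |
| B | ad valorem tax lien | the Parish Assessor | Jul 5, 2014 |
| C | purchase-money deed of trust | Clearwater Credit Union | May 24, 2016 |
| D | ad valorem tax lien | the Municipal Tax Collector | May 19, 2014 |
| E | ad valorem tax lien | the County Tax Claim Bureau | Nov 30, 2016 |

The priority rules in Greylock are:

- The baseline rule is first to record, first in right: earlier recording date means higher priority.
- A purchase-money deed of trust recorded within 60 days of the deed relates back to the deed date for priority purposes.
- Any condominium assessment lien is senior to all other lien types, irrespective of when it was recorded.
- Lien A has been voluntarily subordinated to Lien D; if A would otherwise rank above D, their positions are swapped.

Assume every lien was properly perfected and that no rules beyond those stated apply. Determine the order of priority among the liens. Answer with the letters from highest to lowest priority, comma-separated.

First, effective dates: C was recorded 222 days after the deed — beyond 60 days — so no relation-back applies.
A is a condominium assessment lien and takes priority over every other lien.
Among the remaining liens, by effective date: D (May 19, 2014), B (Jul 5, 2014), C (May 24, 2016), E (Nov 30, 2016).
A is senior to D before the subordination, so the two trade places.

D, A, B, C, E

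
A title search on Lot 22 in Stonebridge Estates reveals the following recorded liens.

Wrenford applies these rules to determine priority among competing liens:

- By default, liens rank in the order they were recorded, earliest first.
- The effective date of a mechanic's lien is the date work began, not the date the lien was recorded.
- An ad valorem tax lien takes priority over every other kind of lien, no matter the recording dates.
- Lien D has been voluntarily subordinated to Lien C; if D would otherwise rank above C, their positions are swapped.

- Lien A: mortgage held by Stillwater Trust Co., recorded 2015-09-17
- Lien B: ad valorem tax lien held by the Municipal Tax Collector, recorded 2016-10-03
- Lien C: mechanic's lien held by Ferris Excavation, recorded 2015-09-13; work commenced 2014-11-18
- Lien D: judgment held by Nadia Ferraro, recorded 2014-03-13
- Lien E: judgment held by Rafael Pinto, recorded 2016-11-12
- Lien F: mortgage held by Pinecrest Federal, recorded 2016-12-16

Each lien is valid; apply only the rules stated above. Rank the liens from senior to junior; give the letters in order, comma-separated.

Effective dates: C is treated as recorded 2014-11-18, the work-commencement date.
B is an ad valorem tax lien and takes priority over every other lien.
Ordering the rest by effective date: D (2014-03-13), C (2014-11-18), A (2015-09-17), E (2016-11-12), F (2016-12-16).
Because D would otherwise rank above C, the subordination swaps them.

B, C, D, A, E, F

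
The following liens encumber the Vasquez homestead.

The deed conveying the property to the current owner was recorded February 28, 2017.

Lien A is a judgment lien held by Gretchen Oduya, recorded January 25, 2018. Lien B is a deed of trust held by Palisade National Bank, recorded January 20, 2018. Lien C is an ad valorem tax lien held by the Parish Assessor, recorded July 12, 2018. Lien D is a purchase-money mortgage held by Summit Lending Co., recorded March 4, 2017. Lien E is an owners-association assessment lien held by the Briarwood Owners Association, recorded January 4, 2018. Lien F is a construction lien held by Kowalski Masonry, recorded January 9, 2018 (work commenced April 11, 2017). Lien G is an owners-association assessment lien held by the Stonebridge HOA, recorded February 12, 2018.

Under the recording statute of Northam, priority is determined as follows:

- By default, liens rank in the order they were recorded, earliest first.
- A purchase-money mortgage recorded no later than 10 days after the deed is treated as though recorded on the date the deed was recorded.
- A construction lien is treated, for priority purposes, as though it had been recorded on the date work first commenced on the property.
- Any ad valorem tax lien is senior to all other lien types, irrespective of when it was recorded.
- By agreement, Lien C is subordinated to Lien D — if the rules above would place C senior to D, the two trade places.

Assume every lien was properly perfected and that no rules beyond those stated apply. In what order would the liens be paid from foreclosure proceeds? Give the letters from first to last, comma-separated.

Effective dates: D's effective date is the deed date, February 28, 2017; F's effective date is April 11, 2017, when work began.
C is an ad valorem tax lien and takes priority over every other lien.
Remaining liens by effective date: D (February 28, 2017), F (April 11, 2017), E (January 4, 2018), B (January 20, 2018), A (January 25, 2018), G (February 12, 2018).
The subordination applies — C was senior to D — so C and D swap.

D, C, F, E, B, A, G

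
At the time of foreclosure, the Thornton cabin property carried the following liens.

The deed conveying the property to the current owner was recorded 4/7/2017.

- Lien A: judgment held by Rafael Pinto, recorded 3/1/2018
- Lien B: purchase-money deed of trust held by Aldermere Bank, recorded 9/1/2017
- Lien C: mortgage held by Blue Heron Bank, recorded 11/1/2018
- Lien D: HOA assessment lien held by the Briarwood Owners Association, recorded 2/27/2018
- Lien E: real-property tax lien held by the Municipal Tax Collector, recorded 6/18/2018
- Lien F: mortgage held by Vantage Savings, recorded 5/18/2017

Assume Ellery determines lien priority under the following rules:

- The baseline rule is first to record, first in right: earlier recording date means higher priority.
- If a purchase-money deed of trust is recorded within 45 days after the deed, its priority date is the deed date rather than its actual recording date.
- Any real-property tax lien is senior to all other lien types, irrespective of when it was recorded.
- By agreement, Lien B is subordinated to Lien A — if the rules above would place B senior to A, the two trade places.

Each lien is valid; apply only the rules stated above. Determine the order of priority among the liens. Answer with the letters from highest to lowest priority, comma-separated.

Adjusting effective dates: B missed the 45-day window (147 days after the deed), so its recording date stands.
E is a real-property tax lien, so it outranks all other liens regardless of date.
Among the remaining liens, by effective date: F (5/18/2017), B (9/1/2017), D (2/27/2018), A (3/1/2018), C (11/1/2018).
B is senior to A before the subordination, so the two trade places.

E, F, A, D, B, C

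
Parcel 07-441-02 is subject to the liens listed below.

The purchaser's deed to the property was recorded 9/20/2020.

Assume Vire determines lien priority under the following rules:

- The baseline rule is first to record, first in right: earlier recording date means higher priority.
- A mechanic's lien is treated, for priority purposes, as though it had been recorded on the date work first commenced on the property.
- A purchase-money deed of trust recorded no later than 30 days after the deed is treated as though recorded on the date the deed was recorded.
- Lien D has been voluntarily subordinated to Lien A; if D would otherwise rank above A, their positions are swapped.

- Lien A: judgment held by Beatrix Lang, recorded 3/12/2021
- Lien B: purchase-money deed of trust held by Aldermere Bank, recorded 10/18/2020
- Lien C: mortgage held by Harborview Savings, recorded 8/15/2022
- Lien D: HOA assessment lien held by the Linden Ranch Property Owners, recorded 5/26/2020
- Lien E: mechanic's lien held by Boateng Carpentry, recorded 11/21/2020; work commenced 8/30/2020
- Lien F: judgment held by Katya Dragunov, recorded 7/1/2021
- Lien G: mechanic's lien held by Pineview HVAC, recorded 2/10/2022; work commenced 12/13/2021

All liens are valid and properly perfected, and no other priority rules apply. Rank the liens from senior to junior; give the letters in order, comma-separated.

First, effective dates: B's effective date is the deed date, 9/20/2020; E's effective date is 8/30/2020, when work began; G's effective date is 12/13/2021, when work began.
By effective date: D (5/26/2020), E (8/30/2020), B (9/20/2020), A (3/12/2021), F (7/1/2021), G (12/13/2021), C (8/15/2022).
D would otherwise be senior to A, so under the subordination agreement D and A exchange positions.

A, E, B, D, F, G, C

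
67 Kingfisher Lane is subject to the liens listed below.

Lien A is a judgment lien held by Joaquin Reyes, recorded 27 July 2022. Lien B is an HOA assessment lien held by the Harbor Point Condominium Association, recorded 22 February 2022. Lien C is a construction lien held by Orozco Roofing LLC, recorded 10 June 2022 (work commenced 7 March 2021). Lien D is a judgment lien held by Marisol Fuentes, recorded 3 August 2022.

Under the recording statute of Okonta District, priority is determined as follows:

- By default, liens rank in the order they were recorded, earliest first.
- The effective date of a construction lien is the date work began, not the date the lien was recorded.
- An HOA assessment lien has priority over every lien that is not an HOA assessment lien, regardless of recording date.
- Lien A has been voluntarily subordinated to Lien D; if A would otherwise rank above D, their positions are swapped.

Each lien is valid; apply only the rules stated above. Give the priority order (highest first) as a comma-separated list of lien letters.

B, C, D, A

Effective dates after the stated exceptions: C is treated as recorded 7 March 2021, the work-commencement date.
As an HOA assessment lien, B is senior to every other lien.
The other liens, earliest effective date first: C (7 March 2021), A (27 July 2022), D (3 August 2022).
The subordination applies — A was senior to D — so A and D swap.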